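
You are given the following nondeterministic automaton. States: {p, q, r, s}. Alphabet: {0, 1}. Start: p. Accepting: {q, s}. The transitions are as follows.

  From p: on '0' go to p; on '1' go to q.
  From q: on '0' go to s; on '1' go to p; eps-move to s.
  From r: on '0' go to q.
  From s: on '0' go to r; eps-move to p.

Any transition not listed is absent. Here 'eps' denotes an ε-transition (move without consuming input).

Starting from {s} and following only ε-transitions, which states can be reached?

Begin with {s}.
ε-move s → p; add p.

{p, s}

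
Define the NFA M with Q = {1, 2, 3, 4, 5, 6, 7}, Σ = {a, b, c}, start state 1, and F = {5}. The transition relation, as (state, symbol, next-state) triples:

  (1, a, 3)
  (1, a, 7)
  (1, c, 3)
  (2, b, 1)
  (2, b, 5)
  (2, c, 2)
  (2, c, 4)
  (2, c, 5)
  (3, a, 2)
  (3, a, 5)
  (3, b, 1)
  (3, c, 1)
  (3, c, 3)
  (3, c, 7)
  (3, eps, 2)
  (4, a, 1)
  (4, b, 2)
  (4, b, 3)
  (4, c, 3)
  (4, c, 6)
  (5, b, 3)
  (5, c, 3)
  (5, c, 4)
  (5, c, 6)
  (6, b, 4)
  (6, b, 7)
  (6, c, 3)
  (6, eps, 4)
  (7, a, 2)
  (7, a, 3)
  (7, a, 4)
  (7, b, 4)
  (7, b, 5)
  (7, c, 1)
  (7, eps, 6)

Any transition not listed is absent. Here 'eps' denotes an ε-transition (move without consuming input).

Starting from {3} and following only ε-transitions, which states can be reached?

Begin with {3}.
ε-move 3 → 2; add 2.

{2, 3}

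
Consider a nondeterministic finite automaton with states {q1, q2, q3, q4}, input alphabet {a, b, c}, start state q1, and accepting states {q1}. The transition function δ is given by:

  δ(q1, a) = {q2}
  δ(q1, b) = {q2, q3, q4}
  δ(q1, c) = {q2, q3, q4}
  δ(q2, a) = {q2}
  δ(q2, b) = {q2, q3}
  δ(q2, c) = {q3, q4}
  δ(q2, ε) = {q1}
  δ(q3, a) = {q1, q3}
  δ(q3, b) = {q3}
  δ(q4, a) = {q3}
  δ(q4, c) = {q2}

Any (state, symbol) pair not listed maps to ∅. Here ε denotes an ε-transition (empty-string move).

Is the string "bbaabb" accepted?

Yes

Start in {q1}.
Read 'b': q1→{q2, q3, q4}; union {q2, q3, q4}; ε-closure = {q1, q2, q3, q4}.
Read 'b': q1→{q2, q3, q4}, q2→{q2, q3}, q3→{q3}, q4→∅; union {q2, q3, q4}; ε-closure = {q1, q2, q3, q4}.
Read 'a': q1→{q2}, q2→{q2}, q3→{q1, q3}, q4→{q3}; now {q1, q2, q3}.
Read 'a': q1→{q2}, q2→{q2}, q3→{q1, q3}; now {q1, q2, q3}.
Read 'b': q1→{q2, q3, q4}, q2→{q2, q3}, q3→{q3}; union {q2, q3, q4}; ε-closure = {q1, q2, q3, q4}.
Read 'b': q1→{q2, q3, q4}, q2→{q2, q3}, q3→{q3}, q4→∅; union {q2, q3, q4}; ε-closure = {q1, q2, q3, q4}.
The final set {q1, q2, q3, q4} contains the accepting state q1.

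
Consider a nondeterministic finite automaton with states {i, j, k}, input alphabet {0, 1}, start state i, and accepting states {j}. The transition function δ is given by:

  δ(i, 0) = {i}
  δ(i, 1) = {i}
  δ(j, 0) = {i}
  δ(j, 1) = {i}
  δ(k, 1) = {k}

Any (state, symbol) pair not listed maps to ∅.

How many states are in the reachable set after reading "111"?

1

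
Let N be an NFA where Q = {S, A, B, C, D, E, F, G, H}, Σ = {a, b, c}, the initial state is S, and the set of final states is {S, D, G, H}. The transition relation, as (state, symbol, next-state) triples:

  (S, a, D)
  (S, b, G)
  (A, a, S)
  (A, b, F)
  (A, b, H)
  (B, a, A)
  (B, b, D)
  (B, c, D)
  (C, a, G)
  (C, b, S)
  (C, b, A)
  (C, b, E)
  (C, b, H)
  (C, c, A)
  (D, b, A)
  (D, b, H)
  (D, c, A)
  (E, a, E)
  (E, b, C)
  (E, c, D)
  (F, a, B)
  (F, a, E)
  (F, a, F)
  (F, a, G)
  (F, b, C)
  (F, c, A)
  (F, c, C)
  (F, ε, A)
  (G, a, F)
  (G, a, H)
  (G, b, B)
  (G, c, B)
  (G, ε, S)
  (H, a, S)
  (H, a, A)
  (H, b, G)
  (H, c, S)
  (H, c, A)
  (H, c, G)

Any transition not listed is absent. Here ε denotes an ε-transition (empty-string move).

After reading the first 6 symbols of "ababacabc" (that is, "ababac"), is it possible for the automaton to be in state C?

Yes

Start in {S}.
Read 'a': {S} → {D}.
Read 'b': {D} → {A, H}.
Read 'a': {A, H} → {S, A}.
Read 'b': {S, A} → {S, A, F, G, H}.
Read 'a': {S, A, F, G, H} → {S, A, B, D, E, F, G, H}.
Read 'c': {S, A, B, D, E, F, G, H} → {S, A, B, C, D, G}.
State C is in {S, A, B, C, D, G}.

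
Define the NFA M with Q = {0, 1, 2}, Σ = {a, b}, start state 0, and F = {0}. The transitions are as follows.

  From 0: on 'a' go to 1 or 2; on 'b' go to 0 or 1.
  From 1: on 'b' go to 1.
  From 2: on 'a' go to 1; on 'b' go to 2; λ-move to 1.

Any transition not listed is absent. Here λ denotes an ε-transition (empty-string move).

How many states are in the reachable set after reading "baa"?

Start in {0}.
Read 'b': {0} → {0, 1}.
Read 'a': {0, 1} → {1, 2}.
Read 'a': {1, 2} → {1}.
That set has 1 state.

1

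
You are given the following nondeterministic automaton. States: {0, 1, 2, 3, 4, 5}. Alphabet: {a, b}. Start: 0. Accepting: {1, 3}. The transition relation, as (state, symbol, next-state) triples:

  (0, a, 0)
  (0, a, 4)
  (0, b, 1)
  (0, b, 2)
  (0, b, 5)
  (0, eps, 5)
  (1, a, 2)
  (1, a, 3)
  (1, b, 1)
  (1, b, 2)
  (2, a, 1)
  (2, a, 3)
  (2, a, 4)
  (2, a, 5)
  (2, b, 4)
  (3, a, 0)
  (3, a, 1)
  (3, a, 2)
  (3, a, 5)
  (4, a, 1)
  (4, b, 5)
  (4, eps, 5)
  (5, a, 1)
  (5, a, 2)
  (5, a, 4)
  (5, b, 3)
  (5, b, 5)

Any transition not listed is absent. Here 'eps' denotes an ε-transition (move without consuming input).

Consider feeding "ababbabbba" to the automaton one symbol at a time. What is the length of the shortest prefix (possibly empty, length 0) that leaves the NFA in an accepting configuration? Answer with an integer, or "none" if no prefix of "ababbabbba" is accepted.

1

Start: ε-closure({0}) = {0, 5}.
Read 'a': 0→{0, 4}, 5→{1, 2, 4}; union {0, 1, 2, 4}; ε-closure = {0, 1, 2, 4, 5}.
None of the earlier sets intersect F, but {0, 1, 2, 4, 5} does.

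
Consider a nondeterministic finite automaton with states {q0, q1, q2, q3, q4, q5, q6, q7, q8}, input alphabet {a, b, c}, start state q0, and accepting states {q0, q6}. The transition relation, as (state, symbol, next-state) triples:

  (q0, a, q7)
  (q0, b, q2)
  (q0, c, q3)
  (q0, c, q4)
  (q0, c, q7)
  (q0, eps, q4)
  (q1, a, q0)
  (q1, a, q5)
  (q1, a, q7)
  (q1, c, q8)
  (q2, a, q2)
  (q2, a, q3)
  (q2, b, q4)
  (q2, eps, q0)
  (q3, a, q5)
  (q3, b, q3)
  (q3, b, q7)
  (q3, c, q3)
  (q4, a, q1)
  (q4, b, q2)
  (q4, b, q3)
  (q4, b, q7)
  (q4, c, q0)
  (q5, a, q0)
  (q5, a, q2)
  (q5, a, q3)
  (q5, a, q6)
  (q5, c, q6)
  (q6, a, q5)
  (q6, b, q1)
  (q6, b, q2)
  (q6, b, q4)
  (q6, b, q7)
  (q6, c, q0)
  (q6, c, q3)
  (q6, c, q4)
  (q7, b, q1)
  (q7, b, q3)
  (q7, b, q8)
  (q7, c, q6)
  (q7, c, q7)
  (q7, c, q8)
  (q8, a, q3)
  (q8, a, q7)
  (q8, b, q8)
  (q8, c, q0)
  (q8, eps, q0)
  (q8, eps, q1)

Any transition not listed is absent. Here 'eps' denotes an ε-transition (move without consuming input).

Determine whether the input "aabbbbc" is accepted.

Start: ε-closure({q0}) = {q0, q4}.
Read 'a': q0→{q7}, q4→{q1}; now {q1, q7}.
Read 'a': q1→{q0, q5, q7}, q7→∅; union {q0, q5, q7}; ε-closure = {q0, q4, q5, q7}.
Read 'b': q0→{q2}, q4→{q2, q3, q7}, q5→∅, q7→{q1, q3, q8}; union {q1, q2, q3, q7, q8}; ε-closure = {q0, q1, q2, q3, q4, q7, q8}.
Read 'b': q0→{q2}, q1→∅, q2→{q4}, q3→{q3, q7}, q4→{q2, q3, q7}, q7→{q1, q3, q8}, q8→{q8}; union {q1, q2, q3, q4, q7, q8}; ε-closure = {q0, q1, q2, q3, q4, q7, q8}.
Read 'b': q0→{q2}, q1→∅, q2→{q4}, q3→{q3, q7}, q4→{q2, q3, q7}, q7→{q1, q3, q8}, q8→{q8}; union {q1, q2, q3, q4, q7, q8}; ε-closure = {q0, q1, q2, q3, q4, q7, q8}.
Read 'b': q0→{q2}, q1→∅, q2→{q4}, q3→{q3, q7}, q4→{q2, q3, q7}, q7→{q1, q3, q8}, q8→{q8}; union {q1, q2, q3, q4, q7, q8}; ε-closure = {q0, q1, q2, q3, q4, q7, q8}.
Read 'c': q0→{q3, q4, q7}, q1→{q8}, q2→∅, q3→{q3}, q4→{q0}, q7→{q6, q7, q8}, q8→{q0}; union {q0, q3, q4, q6, q7, q8}; ε-closure = {q0, q1, q3, q4, q6, q7, q8}.
The final set {q0, q1, q3, q4, q6, q7, q8} contains the accepting states q0, q6.

Yes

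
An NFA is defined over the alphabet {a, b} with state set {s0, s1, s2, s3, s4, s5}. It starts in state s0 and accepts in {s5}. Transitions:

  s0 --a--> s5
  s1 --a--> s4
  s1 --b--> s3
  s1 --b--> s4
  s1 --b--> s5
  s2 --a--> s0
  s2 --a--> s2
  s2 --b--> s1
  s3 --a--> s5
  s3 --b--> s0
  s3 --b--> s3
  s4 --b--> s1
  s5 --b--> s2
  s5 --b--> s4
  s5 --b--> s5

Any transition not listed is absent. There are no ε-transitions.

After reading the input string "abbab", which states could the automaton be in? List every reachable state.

Start in {s0}.
Read 'a': s0→{s5}; now {s5}.
Read 'b': s5→{s2, s4, s5}; now {s2, s4, s5}.
Read 'b': s2→{s1}, s4→{s1}, s5→{s2, s4, s5}; now {s1, s2, s4, s5}.
Read 'a': s1→{s4}, s2→{s0, s2}, s4→∅, s5→∅; now {s0, s2, s4}.
Read 'b': s0→∅, s2→{s1}, s4→{s1}; now {s1}.

{s1}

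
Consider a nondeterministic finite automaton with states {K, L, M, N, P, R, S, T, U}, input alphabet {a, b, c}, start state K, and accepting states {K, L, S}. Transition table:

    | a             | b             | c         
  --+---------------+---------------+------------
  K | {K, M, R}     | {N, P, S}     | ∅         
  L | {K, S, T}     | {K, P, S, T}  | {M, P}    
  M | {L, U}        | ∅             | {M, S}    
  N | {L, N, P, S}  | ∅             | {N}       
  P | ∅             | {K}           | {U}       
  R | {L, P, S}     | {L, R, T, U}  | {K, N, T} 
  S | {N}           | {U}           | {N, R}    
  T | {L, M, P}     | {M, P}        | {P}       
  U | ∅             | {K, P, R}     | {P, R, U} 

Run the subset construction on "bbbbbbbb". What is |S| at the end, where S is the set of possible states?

9

Start in {K}.
Read 'b': {K} → {N, P, S}.
Read 'b': {N, P, S} → {K, U}.
Read 'b': {K, U} → {K, N, P, R, S}.
Read 'b': {K, N, P, R, S} → {K, L, N, P, R, S, T, U}.
Read 'b': {K, L, N, P, R, S, T, U} → {K, L, M, N, P, R, S, T, U}.
Read 'b': {K, L, M, N, P, R, S, T, U} → {K, L, M, N, P, R, S, T, U}.
Read 'b': {K, L, M, N, P, R, S, T, U} → {K, L, M, N, P, R, S, T, U}.
Read 'b': {K, L, M, N, P, R, S, T, U} → {K, L, M, N, P, R, S, T, U}.
That set has 9 states.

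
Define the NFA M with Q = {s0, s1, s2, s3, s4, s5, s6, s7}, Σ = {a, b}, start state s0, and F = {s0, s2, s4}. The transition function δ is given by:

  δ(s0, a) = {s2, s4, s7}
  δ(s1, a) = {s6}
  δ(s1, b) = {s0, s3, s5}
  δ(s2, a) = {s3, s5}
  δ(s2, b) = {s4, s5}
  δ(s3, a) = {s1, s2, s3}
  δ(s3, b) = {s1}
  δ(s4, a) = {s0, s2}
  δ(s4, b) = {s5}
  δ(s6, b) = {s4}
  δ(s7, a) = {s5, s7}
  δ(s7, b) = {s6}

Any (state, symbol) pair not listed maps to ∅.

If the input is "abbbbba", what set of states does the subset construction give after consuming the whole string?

Start in {s0}.
Read 'a': {s0} → {s2, s4, s7}.
Read 'b': {s2, s4, s7} → {s4, s5, s6}.
Read 'b': {s4, s5, s6} → {s4, s5}.
Read 'b': {s4, s5} → {s5}.
Read 'b': {s5} → ∅.
The set is empty and remains empty for the remaining 2 symbols.

∅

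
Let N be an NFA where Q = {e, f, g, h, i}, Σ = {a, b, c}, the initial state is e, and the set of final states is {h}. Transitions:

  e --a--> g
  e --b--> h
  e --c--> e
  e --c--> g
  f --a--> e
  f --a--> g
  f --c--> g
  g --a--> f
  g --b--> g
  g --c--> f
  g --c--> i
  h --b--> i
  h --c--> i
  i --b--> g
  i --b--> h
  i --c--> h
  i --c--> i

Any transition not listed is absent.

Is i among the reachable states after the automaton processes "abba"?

Start in {e}.
Read 'a': {e} → {g}.
Read 'b': {g} → {g}.
Read 'b': {g} → {g}.
Read 'a': {g} → {f}.
State i is not in {f}.

No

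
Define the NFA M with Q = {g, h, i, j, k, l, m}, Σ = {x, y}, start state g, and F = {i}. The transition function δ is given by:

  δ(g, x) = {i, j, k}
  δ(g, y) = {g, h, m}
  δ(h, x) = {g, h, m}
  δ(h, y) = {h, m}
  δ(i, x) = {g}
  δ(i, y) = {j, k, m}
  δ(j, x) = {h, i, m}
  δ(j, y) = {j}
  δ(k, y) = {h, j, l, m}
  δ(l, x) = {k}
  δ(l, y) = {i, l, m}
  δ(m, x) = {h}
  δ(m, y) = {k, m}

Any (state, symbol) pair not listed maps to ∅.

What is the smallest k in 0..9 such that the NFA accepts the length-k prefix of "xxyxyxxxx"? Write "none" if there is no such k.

Start in {g}.
Read 'x': {g} → {i, j, k}.
None of the earlier sets intersect F, but {i, j, k} does.

1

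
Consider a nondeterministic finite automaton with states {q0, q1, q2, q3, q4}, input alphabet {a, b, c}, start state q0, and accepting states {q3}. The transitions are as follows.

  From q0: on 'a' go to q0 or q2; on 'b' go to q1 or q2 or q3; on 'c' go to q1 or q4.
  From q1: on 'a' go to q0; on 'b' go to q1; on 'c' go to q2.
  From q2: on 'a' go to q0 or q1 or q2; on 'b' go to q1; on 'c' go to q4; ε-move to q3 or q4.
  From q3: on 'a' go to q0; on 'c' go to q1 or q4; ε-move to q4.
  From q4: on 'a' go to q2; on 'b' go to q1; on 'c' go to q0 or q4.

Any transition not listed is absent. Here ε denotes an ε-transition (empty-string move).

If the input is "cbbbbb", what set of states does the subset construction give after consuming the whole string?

{q1}

Start in {q0}.
Read 'c': {q0} → {q1, q4}.
Read 'b': {q1, q4} → {q1}.
Read 'b': {q1} → {q1}.
Read 'b': {q1} → {q1}.
Read 'b': {q1} → {q1}.
Read 'b': {q1} → {q1}.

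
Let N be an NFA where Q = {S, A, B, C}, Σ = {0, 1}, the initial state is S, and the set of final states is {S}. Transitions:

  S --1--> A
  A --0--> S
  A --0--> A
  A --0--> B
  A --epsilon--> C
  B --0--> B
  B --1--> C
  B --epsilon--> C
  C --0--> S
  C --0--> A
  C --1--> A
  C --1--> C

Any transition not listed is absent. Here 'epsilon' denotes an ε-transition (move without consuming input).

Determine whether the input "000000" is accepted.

No

Start in {S}.
Read '0': S→∅; now ∅.
The set is empty and remains empty for the remaining 5 symbols.
The final set ∅ contains no accepting state.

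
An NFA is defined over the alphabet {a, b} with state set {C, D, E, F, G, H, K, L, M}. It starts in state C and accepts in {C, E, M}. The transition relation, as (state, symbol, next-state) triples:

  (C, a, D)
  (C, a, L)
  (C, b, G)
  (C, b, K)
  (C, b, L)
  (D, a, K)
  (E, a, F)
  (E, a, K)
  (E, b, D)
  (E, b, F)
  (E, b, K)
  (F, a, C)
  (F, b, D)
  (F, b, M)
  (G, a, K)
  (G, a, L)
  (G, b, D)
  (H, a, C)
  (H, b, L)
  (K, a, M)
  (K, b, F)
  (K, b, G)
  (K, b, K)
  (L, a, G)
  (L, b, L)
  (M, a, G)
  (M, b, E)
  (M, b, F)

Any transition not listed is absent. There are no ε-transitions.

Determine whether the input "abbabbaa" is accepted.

No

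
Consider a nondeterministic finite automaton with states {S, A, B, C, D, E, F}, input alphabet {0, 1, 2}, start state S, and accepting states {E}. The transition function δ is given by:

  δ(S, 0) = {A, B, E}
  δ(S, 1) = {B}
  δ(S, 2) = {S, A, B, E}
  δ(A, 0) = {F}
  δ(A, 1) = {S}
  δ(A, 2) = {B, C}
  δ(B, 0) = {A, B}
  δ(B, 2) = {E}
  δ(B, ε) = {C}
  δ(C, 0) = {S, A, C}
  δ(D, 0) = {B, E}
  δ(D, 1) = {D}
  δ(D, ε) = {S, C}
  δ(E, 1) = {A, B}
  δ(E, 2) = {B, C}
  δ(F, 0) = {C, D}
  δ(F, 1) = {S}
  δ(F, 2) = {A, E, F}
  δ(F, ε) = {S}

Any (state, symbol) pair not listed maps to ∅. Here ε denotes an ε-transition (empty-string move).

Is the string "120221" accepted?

Start in {S}.
Read '1': {S} → {B, C}.
Read '2': {B, C} → {E}.
Read '0': {E} → ∅.
The set is empty and remains empty for the remaining 3 symbols.
The final set ∅ contains no accepting state.

No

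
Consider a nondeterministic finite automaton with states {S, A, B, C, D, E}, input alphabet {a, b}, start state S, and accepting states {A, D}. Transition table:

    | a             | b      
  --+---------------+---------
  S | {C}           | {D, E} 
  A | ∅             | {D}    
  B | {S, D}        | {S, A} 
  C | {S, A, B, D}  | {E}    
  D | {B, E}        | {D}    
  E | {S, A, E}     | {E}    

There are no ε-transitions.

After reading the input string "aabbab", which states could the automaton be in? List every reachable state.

Start in {S}.
Read 'a': S→{C}; now {C}.
Read 'a': C→{S, A, B, D}; now {S, A, B, D}.
Read 'b': S→{D, E}, A→{D}, B→{S, A}, D→{D}; now {S, A, D, E}.
Read 'b': S→{D, E}, A→{D}, D→{D}, E→{E}; now {D, E}.
Read 'a': D→{B, E}, E→{S, A, E}; now {S, A, B, E}.
Read 'b': S→{D, E}, A→{D}, B→{S, A}, E→{E}; now {S, A, D, E}.

{S, A, D, E}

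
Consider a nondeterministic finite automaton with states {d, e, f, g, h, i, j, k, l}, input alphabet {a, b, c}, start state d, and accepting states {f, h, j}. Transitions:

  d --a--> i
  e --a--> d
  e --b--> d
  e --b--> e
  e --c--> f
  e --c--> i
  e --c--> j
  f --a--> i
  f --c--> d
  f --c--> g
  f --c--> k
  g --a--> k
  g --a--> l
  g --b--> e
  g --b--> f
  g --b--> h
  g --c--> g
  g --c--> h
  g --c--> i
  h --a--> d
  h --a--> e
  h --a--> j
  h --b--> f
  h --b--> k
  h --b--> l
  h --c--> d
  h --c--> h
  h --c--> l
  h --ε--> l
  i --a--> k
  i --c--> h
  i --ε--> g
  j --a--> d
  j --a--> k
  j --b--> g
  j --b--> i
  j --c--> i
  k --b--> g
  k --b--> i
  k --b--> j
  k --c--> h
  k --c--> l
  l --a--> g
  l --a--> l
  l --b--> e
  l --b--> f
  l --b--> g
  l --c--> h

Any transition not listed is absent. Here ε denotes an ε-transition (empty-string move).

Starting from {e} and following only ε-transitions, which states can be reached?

Begin with {e}.
No ε-moves leave this set, so the closure equals the set itself.

{e}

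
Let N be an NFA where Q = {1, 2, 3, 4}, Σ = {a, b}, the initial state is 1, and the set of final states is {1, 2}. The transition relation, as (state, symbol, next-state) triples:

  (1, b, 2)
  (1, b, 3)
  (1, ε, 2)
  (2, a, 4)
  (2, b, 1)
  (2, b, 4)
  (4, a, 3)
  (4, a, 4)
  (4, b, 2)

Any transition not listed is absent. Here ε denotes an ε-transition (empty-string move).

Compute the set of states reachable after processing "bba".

{3, 4}

Start: ε-closure({1}) = {1, 2}.
Read 'b': 1→{2, 3}, 2→{1, 4}; now {1, 2, 3, 4}.
Read 'b': 1→{2, 3}, 2→{1, 4}, 3→∅, 4→{2}; now {1, 2, 3, 4}.
Read 'a': 1→∅, 2→{4}, 3→∅, 4→{3, 4}; now {3, 4}.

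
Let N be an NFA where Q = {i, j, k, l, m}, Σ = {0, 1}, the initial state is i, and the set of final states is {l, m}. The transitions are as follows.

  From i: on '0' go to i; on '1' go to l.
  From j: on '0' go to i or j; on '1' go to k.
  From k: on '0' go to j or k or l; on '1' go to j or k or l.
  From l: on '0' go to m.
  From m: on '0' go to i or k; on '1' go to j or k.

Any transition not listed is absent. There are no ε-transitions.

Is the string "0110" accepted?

Start in {i}.
Read '0': i→{i}; now {i}.
Read '1': i→{l}; now {l}.
Read '1': l→∅; now ∅.
The set is empty and remains empty for the remaining 1 symbol.
The final set ∅ contains no accepting state.

No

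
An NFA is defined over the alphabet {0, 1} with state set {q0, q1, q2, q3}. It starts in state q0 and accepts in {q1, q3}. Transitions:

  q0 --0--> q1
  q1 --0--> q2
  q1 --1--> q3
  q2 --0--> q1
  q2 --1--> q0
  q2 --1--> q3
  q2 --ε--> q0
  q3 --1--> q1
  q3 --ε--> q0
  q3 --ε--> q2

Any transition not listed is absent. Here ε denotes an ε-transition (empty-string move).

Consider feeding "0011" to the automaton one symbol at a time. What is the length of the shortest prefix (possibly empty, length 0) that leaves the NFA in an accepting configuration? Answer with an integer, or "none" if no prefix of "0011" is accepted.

Start in {q0}.
Read '0': {q0} → {q1}.
None of the earlier sets intersect F, but {q1} does.

1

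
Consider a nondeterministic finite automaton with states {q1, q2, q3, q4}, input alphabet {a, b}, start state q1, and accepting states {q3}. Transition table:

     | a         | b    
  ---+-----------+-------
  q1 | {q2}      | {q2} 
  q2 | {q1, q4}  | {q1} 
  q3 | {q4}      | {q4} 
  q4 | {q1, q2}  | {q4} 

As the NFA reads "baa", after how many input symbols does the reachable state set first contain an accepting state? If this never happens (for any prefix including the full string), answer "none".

Start in {q1}.
Read 'b': {q1} → {q2}.
Read 'a': {q2} → {q1, q4}.
Read 'a': {q1, q4} → {q1, q2}.
No reachable set along the way intersects F.

none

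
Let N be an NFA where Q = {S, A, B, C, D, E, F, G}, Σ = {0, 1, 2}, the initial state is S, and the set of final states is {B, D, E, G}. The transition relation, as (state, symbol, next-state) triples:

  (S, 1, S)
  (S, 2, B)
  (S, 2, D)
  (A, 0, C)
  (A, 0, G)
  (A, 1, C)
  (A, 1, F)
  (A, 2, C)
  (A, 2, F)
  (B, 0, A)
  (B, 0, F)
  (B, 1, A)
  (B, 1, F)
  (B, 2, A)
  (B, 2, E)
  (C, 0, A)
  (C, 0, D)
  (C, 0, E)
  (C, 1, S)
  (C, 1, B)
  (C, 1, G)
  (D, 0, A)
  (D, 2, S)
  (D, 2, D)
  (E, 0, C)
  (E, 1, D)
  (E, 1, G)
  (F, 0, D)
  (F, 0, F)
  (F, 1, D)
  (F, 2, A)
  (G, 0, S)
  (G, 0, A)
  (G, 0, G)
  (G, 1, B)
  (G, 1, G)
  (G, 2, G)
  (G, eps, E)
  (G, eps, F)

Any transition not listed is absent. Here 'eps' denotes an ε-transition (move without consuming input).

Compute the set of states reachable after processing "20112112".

Start in {S}.
Read '2': {S} → {B, D}.
Read '0': {B, D} → {A, F}.
Read '1': {A, F} → {C, D, F}.
Read '1': {C, D, F} → {S, B, D, E, F, G}.
Read '2': {S, B, D, E, F, G} → {S, A, B, D, E, F, G}.
Read '1': {S, A, B, D, E, F, G} → {S, A, B, C, D, E, F, G}.
Read '1': {S, A, B, C, D, E, F, G} → {S, A, B, C, D, E, F, G}.
Read '2': {S, A, B, C, D, E, F, G} → {S, A, B, C, D, E, F, G}.

{S, A, B, C, D, E, F, G}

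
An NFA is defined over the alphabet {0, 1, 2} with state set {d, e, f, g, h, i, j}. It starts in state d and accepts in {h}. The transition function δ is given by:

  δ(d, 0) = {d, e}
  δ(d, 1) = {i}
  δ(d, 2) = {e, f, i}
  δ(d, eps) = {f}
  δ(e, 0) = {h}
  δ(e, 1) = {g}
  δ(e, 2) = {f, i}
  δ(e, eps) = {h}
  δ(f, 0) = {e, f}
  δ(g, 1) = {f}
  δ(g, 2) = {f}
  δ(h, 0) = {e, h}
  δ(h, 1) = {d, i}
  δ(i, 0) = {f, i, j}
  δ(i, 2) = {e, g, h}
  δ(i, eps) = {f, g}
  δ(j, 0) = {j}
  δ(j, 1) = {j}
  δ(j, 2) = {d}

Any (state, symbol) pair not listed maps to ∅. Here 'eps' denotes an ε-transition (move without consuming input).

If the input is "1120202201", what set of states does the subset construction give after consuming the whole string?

Start: ε-closure({d}) = {d, f}.
Read '1': d→{i}, f→∅; union {i}; ε-closure = {f, g, i}.
Read '1': f→∅, g→{f}, i→∅; now {f}.
Read '2': f→∅; now ∅.
The set is empty and remains empty for the remaining 7 symbols.

∅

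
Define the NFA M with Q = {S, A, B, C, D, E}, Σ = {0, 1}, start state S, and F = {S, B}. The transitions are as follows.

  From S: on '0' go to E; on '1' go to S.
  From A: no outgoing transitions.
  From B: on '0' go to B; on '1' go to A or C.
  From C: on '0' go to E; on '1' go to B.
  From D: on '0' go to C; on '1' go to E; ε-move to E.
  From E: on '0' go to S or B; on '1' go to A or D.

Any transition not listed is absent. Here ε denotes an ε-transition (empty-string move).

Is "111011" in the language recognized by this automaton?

Start in {S}.
Read '1': {S} → {S}.
Read '1': {S} → {S}.
Read '1': {S} → {S}.
Read '0': {S} → {E}.
Read '1': {E} → {A, D, E}.
Read '1': {A, D, E} → {A, D, E}.
The final set {A, D, E} contains no accepting state.

No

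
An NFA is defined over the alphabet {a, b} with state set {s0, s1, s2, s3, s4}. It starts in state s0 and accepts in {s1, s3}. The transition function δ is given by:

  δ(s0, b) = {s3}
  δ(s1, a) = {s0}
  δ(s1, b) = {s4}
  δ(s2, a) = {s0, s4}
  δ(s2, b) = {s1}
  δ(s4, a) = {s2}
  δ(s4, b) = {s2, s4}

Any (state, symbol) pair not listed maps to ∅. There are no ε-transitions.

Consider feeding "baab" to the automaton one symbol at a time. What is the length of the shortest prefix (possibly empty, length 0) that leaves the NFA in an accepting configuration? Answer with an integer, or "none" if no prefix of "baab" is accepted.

Start in {s0}.
Read 'b': s0→{s3}; now {s3}.
None of the earlier sets intersect F, but {s3} does.

1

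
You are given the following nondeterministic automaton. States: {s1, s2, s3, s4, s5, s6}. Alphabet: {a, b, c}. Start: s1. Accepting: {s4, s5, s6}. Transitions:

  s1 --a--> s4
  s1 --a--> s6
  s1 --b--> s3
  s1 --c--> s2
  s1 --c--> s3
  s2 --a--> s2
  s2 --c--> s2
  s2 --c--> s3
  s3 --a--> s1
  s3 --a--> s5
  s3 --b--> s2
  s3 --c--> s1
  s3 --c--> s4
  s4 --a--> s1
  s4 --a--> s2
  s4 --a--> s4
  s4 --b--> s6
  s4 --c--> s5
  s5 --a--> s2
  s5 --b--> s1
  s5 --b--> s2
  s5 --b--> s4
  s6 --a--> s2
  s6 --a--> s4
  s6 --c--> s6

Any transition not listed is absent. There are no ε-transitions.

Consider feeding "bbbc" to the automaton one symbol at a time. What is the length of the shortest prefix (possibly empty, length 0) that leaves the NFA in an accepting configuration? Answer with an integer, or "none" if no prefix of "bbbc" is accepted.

none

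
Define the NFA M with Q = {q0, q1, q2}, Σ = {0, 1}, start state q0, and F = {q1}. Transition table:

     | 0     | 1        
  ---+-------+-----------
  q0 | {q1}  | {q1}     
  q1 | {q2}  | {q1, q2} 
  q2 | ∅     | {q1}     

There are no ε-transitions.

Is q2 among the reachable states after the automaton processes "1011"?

Start in {q0}.
Read '1': {q0} → {q1}.
Read '0': {q1} → {q2}.
Read '1': {q2} → {q1}.
Read '1': {q1} → {q1, q2}.
State q2 is in {q1, q2}.

Yes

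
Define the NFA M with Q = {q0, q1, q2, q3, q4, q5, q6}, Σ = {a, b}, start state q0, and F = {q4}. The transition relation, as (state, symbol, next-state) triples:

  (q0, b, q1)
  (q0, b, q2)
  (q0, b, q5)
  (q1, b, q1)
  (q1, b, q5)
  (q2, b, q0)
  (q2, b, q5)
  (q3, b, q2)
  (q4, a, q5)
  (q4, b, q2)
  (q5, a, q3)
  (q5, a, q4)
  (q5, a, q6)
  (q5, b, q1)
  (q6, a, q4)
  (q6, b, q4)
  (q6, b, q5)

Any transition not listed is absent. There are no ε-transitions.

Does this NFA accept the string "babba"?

Yes

Start in {q0}.
Read 'b': q0→{q1, q2, q5}; now {q1, q2, q5}.
Read 'a': q1→∅, q2→∅, q5→{q3, q4, q6}; now {q3, q4, q6}.
Read 'b': q3→{q2}, q4→{q2}, q6→{q4, q5}; now {q2, q4, q5}.
Read 'b': q2→{q0, q5}, q4→{q2}, q5→{q1}; now {q0, q1, q2, q5}.
Read 'a': q0→∅, q1→∅, q2→∅, q5→{q3, q4, q6}; now {q3, q4, q6}.
The final set {q3, q4, q6} contains the accepting state q4.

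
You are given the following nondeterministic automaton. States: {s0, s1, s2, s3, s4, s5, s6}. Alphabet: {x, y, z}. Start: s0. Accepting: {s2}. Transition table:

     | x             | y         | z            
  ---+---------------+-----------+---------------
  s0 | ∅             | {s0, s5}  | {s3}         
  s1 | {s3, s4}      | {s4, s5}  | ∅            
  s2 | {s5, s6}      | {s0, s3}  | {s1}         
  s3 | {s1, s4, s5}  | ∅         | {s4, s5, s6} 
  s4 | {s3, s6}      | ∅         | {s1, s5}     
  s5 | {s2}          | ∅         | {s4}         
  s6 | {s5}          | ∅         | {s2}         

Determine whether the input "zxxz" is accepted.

Start in {s0}.
Read 'z': {s0} → {s3}.
Read 'x': {s3} → {s1, s4, s5}.
Read 'x': {s1, s4, s5} → {s2, s3, s4, s6}.
Read 'z': {s2, s3, s4, s6} → {s1, s2, s4, s5, s6}.
The final set {s1, s2, s4, s5, s6} contains the accepting state s2.

Yes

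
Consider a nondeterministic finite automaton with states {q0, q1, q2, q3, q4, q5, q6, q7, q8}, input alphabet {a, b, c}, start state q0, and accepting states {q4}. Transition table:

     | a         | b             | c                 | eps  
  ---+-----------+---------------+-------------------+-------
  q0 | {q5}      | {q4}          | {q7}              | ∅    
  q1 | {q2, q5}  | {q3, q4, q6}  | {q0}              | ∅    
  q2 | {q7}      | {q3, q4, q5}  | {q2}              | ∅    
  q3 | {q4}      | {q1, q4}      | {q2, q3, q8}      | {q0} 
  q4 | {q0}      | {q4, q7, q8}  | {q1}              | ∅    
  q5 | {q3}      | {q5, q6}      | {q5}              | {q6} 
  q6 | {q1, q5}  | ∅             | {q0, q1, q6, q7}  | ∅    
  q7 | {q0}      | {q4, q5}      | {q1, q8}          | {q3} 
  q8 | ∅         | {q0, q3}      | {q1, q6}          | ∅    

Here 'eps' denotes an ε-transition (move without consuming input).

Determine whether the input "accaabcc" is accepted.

No

Start in {q0}.
Read 'a': q0→{q5}; union {q5}; ε-closure = {q5, q6}.
Read 'c': q5→{q5}, q6→{q0, q1, q6, q7}; union {q0, q1, q5, q6, q7}; ε-closure = {q0, q1, q3, q5, q6, q7}.
Read 'c': q0→{q7}, q1→{q0}, q3→{q2, q3, q8}, q5→{q5}, q6→{q0, q1, q6, q7}, q7→{q1, q8}; now {q0, q1, q2, q3, q5, q6, q7, q8}.
Read 'a': q0→{q5}, q1→{q2, q5}, q2→{q7}, q3→{q4}, q5→{q3}, q6→{q1, q5}, q7→{q0}, q8→∅; union {q0, q1, q2, q3, q4, q5, q7}; ε-closure = {q0, q1, q2, q3, q4, q5, q6, q7}.
Read 'a': q0→{q5}, q1→{q2, q5}, q2→{q7}, q3→{q4}, q4→{q0}, q5→{q3}, q6→{q1, q5}, q7→{q0}; union {q0, q1, q2, q3, q4, q5, q7}; ε-closure = {q0, q1, q2, q3, q4, q5, q6, q7}.
Read 'b': q0→{q4}, q1→{q3, q4, q6}, q2→{q3, q4, q5}, q3→{q1, q4}, q4→{q4, q7, q8}, q5→{q5, q6}, q6→∅, q7→{q4, q5}; union {q1, q3, q4, q5, q6, q7, q8}; ε-closure = {q0, q1, q3, q4, q5, q6, q7, q8}.
Read 'c': q0→{q7}, q1→{q0}, q3→{q2, q3, q8}, q4→{q1}, q5→{q5}, q6→{q0, q1, q6, q7}, q7→{q1, q8}, q8→{q1, q6}; now {q0, q1, q2, q3, q5, q6, q7, q8}.
Read 'c': q0→{q7}, q1→{q0}, q2→{q2}, q3→{q2, q3, q8}, q5→{q5}, q6→{q0, q1, q6, q7}, q7→{q1, q8}, q8→{q1, q6}; now {q0, q1, q2, q3, q5, q6, q7, q8}.
The final set {q0, q1, q2, q3, q5, q6, q7, q8} contains no accepting state.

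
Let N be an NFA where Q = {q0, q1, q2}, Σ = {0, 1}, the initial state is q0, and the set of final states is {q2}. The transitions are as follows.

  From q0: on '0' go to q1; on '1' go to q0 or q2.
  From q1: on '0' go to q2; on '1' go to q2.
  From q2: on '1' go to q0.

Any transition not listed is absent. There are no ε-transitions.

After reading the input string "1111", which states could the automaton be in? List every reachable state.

{q0, q2}

Start in {q0}.
Read '1': q0→{q0, q2}; now {q0, q2}.
Read '1': q0→{q0, q2}, q2→{q0}; now {q0, q2}.
Read '1': q0→{q0, q2}, q2→{q0}; now {q0, q2}.
Read '1': q0→{q0, q2}, q2→{q0}; now {q0, q2}.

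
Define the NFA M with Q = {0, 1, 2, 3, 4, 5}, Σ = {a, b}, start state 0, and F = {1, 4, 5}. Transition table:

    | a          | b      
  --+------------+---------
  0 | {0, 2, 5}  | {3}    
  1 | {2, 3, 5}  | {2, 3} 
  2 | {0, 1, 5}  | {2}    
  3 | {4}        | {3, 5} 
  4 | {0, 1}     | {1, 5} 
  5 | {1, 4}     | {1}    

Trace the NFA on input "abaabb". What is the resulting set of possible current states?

Start in {0}.
Read 'a': {0} → {0, 2, 5}.
Read 'b': {0, 2, 5} → {1, 2, 3}.
Read 'a': {1, 2, 3} → {0, 1, 2, 3, 4, 5}.
Read 'a': {0, 1, 2, 3, 4, 5} → {0, 1, 2, 3, 4, 5}.
Read 'b': {0, 1, 2, 3, 4, 5} → {1, 2, 3, 5}.
Read 'b': {1, 2, 3, 5} → {1, 2, 3, 5}.

{1, 2, 3, 5}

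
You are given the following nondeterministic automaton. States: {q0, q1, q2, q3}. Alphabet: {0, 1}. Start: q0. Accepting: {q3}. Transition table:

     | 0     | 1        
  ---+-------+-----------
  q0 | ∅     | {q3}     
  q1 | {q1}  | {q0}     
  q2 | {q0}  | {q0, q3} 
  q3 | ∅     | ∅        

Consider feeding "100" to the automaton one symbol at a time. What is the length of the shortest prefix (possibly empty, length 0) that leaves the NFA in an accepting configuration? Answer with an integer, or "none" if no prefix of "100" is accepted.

1

Start in {q0}.
Read '1': q0→{q3}; now {q3}.
None of the earlier sets intersect F, but {q3} does.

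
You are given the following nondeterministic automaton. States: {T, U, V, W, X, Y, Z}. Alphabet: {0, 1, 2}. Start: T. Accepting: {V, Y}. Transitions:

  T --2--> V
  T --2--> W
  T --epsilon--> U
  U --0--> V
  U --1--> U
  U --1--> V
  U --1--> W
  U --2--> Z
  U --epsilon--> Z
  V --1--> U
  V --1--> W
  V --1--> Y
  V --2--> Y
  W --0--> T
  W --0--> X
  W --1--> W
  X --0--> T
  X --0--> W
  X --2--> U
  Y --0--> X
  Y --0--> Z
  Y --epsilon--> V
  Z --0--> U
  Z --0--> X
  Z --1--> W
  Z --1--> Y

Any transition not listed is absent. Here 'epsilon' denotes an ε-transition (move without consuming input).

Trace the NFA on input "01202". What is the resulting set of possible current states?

Start: ε-closure({T}) = {T, U, Z}.
Read '0': T→∅, U→{V}, Z→{U, X}; union {U, V, X}; ε-closure = {U, V, X, Z}.
Read '1': U→{U, V, W}, V→{U, W, Y}, X→∅, Z→{W, Y}; union {U, V, W, Y}; ε-closure = {U, V, W, Y, Z}.
Read '2': U→{Z}, V→{Y}, W→∅, Y→∅, Z→∅; union {Y, Z}; ε-closure = {V, Y, Z}.
Read '0': V→∅, Y→{X, Z}, Z→{U, X}; now {U, X, Z}.
Read '2': U→{Z}, X→{U}, Z→∅; now {U, Z}.

{U, Z}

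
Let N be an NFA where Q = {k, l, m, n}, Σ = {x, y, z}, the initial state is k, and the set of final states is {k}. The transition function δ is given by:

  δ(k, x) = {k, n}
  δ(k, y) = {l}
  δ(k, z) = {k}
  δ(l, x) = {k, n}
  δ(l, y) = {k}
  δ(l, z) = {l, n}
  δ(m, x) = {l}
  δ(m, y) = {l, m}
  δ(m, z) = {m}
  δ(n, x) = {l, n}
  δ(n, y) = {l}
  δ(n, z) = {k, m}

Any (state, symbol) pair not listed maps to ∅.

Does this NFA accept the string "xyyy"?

Start in {k}.
Read 'x': {k} → {k, n}.
Read 'y': {k, n} → {l}.
Read 'y': {l} → {k}.
Read 'y': {k} → {l}.
The final set {l} contains no accepting state.

No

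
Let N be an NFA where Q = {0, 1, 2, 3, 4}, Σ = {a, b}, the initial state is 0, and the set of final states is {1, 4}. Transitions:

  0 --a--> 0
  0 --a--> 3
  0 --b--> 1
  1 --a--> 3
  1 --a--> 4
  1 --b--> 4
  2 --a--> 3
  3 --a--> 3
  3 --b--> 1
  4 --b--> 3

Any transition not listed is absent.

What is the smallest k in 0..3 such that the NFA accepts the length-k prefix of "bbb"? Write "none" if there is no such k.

Start in {0}.
Read 'b': 0→{1}; now {1}.
None of the earlier sets intersect F, but {1} does.

1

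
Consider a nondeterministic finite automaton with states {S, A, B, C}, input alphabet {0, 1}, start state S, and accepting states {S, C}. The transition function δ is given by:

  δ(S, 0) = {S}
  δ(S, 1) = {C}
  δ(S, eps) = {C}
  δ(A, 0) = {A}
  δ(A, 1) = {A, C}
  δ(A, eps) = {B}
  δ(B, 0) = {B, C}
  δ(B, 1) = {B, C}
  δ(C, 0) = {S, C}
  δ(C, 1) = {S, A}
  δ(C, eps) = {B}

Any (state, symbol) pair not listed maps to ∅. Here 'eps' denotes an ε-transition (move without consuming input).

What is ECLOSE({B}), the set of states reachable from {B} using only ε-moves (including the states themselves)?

Begin with {B}.
No ε-moves leave this set, so the closure equals the set itself.

{B}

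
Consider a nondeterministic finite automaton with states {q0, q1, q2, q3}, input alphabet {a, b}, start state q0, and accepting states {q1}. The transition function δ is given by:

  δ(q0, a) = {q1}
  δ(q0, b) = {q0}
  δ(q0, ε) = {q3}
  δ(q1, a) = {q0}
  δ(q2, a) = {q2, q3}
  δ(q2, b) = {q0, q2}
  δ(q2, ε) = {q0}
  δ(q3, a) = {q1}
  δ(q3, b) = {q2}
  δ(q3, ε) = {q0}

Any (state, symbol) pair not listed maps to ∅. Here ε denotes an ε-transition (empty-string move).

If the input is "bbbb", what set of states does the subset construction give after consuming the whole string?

{q0, q2, q3}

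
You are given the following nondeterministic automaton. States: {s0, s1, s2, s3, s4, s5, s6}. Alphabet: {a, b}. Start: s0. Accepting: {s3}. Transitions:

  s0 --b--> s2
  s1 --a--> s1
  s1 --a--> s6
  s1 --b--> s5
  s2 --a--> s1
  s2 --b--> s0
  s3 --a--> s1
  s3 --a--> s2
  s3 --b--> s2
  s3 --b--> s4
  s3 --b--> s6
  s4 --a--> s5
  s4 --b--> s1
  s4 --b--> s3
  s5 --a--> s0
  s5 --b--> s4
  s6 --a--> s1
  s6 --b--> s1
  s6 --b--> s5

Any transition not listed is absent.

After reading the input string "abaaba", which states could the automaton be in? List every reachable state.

Start in {s0}.
Read 'a': s0→∅; now ∅.
The set is empty and remains empty for the remaining 5 symbols.

∅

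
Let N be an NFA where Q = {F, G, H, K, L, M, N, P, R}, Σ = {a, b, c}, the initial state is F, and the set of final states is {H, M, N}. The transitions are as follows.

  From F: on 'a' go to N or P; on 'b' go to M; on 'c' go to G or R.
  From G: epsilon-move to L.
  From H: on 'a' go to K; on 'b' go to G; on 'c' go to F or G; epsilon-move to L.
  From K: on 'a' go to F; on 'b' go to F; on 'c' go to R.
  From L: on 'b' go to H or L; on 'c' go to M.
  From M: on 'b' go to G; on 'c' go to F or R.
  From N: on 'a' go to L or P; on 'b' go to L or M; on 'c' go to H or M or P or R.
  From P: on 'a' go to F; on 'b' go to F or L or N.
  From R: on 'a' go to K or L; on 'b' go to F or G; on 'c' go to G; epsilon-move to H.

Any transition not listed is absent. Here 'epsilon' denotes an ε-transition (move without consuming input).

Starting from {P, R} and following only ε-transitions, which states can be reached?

{H, L, P, R}

Begin with {P, R}.
ε-move R → H; add H.
ε-move H → L; add L.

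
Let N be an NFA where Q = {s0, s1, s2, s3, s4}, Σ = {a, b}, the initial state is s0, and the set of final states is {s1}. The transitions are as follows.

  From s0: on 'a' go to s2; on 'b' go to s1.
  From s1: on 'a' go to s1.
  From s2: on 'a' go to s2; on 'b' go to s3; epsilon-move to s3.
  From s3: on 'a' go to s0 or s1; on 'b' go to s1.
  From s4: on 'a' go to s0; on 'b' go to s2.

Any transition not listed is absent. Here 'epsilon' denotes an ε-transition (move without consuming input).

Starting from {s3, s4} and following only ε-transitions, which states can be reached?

{s3, s4}

Begin with {s3, s4}.
No ε-moves leave this set, so the closure equals the set itself.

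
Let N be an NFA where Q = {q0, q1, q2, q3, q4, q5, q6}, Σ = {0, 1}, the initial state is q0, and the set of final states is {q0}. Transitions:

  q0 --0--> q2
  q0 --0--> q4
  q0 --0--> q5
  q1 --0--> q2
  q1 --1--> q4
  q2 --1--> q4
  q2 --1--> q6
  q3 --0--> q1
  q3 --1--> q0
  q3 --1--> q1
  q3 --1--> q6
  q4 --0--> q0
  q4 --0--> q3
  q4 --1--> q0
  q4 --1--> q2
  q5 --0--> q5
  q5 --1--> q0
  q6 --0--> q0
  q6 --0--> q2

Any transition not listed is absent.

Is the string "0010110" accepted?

Start in {q0}.
Read '0': q0→{q2, q4, q5}; now {q2, q4, q5}.
Read '0': q2→∅, q4→{q0, q3}, q5→{q5}; now {q0, q3, q5}.
Read '1': q0→∅, q3→{q0, q1, q6}, q5→{q0}; now {q0, q1, q6}.
Read '0': q0→{q2, q4, q5}, q1→{q2}, q6→{q0, q2}; now {q0, q2, q4, q5}.
Read '1': q0→∅, q2→{q4, q6}, q4→{q0, q2}, q5→{q0}; now {q0, q2, q4, q6}.
Read '1': q0→∅, q2→{q4, q6}, q4→{q0, q2}, q6→∅; now {q0, q2, q4, q6}.
Read '0': q0→{q2, q4, q5}, q2→∅, q4→{q0, q3}, q6→{q0, q2}; now {q0, q2, q3, q4, q5}.
The final set {q0, q2, q3, q4, q5} contains the accepting state q0.

Yes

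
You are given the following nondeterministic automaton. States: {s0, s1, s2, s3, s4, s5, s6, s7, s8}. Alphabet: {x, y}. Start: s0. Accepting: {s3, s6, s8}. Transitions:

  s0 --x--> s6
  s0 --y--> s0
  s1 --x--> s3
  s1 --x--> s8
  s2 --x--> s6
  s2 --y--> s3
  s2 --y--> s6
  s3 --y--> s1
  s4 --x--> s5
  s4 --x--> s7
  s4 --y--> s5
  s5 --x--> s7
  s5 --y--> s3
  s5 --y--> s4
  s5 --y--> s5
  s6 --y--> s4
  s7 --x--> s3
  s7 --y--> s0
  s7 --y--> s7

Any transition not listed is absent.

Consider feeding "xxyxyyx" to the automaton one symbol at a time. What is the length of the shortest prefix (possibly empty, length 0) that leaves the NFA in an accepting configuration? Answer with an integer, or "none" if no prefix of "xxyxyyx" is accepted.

1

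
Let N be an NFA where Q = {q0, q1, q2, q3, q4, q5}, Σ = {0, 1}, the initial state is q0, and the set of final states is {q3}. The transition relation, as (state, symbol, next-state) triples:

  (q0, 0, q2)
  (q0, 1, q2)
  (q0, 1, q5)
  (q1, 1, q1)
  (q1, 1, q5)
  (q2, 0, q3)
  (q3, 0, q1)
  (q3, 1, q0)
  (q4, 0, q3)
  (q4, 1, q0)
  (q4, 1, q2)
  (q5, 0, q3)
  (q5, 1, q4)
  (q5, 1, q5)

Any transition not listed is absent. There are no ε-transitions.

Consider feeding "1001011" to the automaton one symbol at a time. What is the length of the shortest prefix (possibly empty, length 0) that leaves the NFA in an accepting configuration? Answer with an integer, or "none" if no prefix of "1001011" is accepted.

Start in {q0}.
Read '1': q0→{q2, q5}; now {q2, q5}.
Read '0': q2→{q3}, q5→{q3}; now {q3}.
None of the earlier sets intersect F, but {q3} does.

2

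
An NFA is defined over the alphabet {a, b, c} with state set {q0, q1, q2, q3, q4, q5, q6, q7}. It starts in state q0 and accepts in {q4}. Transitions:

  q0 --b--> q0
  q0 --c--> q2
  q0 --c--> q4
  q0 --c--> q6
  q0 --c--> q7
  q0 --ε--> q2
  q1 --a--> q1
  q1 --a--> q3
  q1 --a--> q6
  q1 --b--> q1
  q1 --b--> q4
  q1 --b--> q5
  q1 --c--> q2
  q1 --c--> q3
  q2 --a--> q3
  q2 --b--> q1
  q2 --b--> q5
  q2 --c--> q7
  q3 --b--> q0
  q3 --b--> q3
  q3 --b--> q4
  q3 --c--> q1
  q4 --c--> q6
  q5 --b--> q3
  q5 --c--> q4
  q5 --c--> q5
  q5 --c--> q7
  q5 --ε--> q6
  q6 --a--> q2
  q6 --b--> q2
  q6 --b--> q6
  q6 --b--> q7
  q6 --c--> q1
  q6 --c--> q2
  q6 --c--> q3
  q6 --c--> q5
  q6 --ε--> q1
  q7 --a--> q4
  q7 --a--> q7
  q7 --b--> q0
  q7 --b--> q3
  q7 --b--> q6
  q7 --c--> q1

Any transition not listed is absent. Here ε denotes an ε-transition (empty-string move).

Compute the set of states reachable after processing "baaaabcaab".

Start: ε-closure({q0}) = {q0, q2}.
Read 'b': q0→{q0}, q2→{q1, q5}; union {q0, q1, q5}; ε-closure = {q0, q1, q2, q5, q6}.
Read 'a': q0→∅, q1→{q1, q3, q6}, q2→{q3}, q5→∅, q6→{q2}; now {q1, q2, q3, q6}.
Read 'a': q1→{q1, q3, q6}, q2→{q3}, q3→∅, q6→{q2}; now {q1, q2, q3, q6}.
Read 'a': q1→{q1, q3, q6}, q2→{q3}, q3→∅, q6→{q2}; now {q1, q2, q3, q6}.
Read 'a': q1→{q1, q3, q6}, q2→{q3}, q3→∅, q6→{q2}; now {q1, q2, q3, q6}.
Read 'b': q1→{q1, q4, q5}, q2→{q1, q5}, q3→{q0, q3, q4}, q6→{q2, q6, q7}; now {q0, q1, q2, q3, q4, q5, q6, q7}.
Read 'c': q0→{q2, q4, q6, q7}, q1→{q2, q3}, q2→{q7}, q3→{q1}, q4→{q6}, q5→{q4, q5, q7}, q6→{q1, q2, q3, q5}, q7→{q1}; now {q1, q2, q3, q4, q5, q6, q7}.
Read 'a': q1→{q1, q3, q6}, q2→{q3}, q3→∅, q4→∅, q5→∅, q6→{q2}, q7→{q4, q7}; now {q1, q2, q3, q4, q6, q7}.
Read 'a': q1→{q1, q3, q6}, q2→{q3}, q3→∅, q4→∅, q6→{q2}, q7→{q4, q7}; now {q1, q2, q3, q4, q6, q7}.
Read 'b': q1→{q1, q4, q5}, q2→{q1, q5}, q3→{q0, q3, q4}, q4→∅, q6→{q2, q6, q7}, q7→{q0, q3, q6}; now {q0, q1, q2, q3, q4, q5, q6, q7}.

{q0, q1, q2, q3, q4, q5, q6, q7}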